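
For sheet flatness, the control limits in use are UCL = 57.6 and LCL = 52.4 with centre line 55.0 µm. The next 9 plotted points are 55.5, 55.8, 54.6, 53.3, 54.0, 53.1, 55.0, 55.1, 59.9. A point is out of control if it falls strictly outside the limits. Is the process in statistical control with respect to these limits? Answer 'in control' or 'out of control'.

out of control

Compare each point to [52.4, 57.6]: sample 9 = 59.9 > UCL.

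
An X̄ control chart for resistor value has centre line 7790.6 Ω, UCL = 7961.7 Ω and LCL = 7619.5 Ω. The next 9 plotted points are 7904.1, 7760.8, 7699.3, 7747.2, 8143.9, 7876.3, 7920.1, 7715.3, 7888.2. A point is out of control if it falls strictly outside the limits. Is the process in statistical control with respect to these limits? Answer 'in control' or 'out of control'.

Compare each point to [7619.5, 7961.7]: sample 5 = 8143.9 > UCL.

out of control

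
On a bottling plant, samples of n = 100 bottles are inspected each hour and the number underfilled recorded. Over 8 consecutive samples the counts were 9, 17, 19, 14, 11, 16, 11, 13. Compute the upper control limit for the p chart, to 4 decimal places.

p̄ = Σdᵢ / (k·n) = 110 / (8 × 100) = 0.13750
UCL = p̄ + 3·√(p̄(1−p̄)/n) = 0.13750 + 3 × √(0.13750×0.86250/100) = 0.13750 + 3 × 0.03444 = 0.24081

0.2408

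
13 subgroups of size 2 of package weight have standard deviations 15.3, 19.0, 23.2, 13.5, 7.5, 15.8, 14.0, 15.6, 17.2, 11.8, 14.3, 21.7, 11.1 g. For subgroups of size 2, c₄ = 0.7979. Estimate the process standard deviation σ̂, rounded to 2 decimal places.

19.28

s̄ = (15.3 + 19.0 + 23.2 + 13.5 + 7.5 + 15.8 + 14.0 + 15.6 + 17.2 + 11.8 + 14.3 + 21.7 + 11.1) / 13 = 15.3846
σ̂ = s̄ / c₄ = 15.3846 / 0.7979 = 19.2814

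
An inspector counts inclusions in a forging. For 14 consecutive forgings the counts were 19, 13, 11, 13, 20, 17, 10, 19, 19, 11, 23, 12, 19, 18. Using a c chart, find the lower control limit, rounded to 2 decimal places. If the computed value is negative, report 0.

4.00

c̄ = (19 + 13 + 11 + 13 + 20 + 17 + 10 + 19 + 19 + 11 + 23 + 12 + 19 + 18) / 14 = 224 / 14 = 16.0000
LCL = c̄ − 3√c̄ = 16.0000 − 3 × 4.0000 = 4.0000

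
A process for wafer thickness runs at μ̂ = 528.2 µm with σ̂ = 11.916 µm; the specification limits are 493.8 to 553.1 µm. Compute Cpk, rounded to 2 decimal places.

0.70

Cpu = (USL − μ̂) / (3σ̂) = (553.1 − 528.2) / (3 × 11.916) = 0.6965; Cpl = (μ̂ − LSL) / (3σ̂) = (528.2 − 493.8) / (3 × 11.916) = 0.9623; Cpk = min(Cpu, Cpl) = 0.6965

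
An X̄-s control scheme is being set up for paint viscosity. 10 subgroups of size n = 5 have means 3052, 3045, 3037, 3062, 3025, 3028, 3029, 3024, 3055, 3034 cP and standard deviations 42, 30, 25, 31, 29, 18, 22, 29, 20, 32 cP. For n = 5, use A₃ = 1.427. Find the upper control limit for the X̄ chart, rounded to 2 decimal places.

X̄̄ = (3052 + 3045 + 3037 + 3062 + 3025 + 3028 + 3029 + 3024 + 3055 + 3034) / 10 = 3039.1000
s̄ = (42 + 30 + 25 + 31 + 29 + 18 + 22 + 29 + 20 + 32) / 10 = 27.8000
UCL = X̄̄ + A₃·s̄ = 3039.1000 + 1.427 × 27.8000 = 3078.7706

3078.77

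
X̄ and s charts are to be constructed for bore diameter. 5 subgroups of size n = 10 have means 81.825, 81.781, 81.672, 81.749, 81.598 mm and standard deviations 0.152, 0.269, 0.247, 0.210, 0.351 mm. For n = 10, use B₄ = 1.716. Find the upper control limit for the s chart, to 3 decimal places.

s̄ = (0.152 + 0.269 + 0.247 + 0.210 + 0.351) / 5 = 0.2458
UCL_s = B₄·s̄ = 1.716 × 0.2458 = 0.4218

0.422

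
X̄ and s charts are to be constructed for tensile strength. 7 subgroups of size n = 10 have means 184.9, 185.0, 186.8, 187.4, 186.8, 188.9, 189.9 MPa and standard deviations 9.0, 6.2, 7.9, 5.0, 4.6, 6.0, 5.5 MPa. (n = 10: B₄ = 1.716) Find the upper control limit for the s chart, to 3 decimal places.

10.835

s̄ = (9.0 + 6.2 + 7.9 + 5.0 + 4.6 + 6.0 + 5.5) / 7 = 6.3143
UCL_s = B₄·s̄ = 1.716 × 6.3143 = 10.8353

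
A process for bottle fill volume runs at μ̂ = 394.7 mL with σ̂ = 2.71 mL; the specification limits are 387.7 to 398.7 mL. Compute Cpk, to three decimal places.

Cpu = (USL − μ̂) / (3σ̂) = (398.7 − 394.7) / (3 × 2.71) = 0.4920; Cpl = (μ̂ − LSL) / (3σ̂) = (394.7 − 387.7) / (3 × 2.71) = 0.8610; Cpk = min(Cpu, Cpl) = 0.4920

0.492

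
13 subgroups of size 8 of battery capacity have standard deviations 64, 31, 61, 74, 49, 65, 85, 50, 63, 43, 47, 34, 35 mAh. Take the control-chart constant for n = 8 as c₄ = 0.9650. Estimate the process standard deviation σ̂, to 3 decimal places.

55.879

s̄ = (64 + 31 + 61 + 74 + 49 + 65 + 85 + 50 + 63 + 43 + 47 + 34 + 35) / 13 = 53.9231
σ̂ = s̄ / c₄ = 53.9231 / 0.9650 = 55.8788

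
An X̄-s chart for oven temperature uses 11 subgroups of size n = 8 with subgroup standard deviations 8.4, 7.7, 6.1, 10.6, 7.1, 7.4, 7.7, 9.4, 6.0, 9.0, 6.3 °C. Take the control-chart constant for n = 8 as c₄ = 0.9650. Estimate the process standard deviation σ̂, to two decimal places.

8.07

s̄ = (8.4 + 7.7 + 6.1 + 10.6 + 7.1 + 7.4 + 7.7 + 9.4 + 6.0 + 9.0 + 6.3) / 11 = 7.7909
σ̂ = s̄ / c₄ = 7.7909 / 0.9650 = 8.0735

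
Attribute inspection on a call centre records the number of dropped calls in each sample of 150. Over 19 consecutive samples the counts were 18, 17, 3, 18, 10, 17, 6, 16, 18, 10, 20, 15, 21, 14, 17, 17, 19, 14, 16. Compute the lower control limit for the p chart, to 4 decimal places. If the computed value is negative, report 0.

p̄ = Σdᵢ / (k·n) = 286 / (19 × 150) = 0.10035
LCL = p̄ − 3·√(p̄(1−p̄)/n) = 0.10035 − 3 × 0.02453 = 0.02675

0.0268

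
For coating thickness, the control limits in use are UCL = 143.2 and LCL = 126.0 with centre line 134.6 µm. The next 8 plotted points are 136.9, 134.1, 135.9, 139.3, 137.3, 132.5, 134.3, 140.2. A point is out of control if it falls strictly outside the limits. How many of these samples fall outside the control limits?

All 8 points lie within [126.0, 143.2].

0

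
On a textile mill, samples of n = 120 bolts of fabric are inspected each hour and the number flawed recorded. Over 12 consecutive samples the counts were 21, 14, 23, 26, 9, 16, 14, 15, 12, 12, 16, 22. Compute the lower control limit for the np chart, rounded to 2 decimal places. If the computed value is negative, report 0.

p̄ = Σdᵢ / (k·n) = 200 / (12 × 120) = 0.13889
LCL = np̄ − 3·√(np̄(1−p̄)) = 16.6667 − 3 × 3.7884 = 5.3015

5.30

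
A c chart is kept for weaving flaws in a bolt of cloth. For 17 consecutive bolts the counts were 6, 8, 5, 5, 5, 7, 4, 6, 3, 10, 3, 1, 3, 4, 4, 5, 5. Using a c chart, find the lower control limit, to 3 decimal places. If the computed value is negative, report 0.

c̄ = (6 + 8 + 5 + 5 + 5 + 7 + 4 + 6 + 3 + 10 + 3 + 1 + 3 + 4 + 4 + 5 + 5) / 17 = 84 / 17 = 4.9412
LCL = c̄ − 3√c̄ = 4.9412 − 3 × 2.2229 = -1.7275 → 0 (cannot be negative)

0.000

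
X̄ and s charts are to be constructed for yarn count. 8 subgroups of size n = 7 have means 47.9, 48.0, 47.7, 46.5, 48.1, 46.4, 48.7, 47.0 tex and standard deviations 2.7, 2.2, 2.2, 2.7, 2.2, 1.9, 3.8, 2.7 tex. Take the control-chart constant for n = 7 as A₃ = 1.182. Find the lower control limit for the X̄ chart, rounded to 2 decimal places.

X̄̄ = (47.9 + 48.0 + 47.7 + 46.5 + 48.1 + 46.4 + 48.7 + 47.0) / 8 = 47.5375
s̄ = (2.7 + 2.2 + 2.2 + 2.7 + 2.2 + 1.9 + 3.8 + 2.7) / 8 = 2.5500
LCL = X̄̄ − A₃·s̄ = 47.5375 − 1.182 × 2.5500 = 44.5234

44.52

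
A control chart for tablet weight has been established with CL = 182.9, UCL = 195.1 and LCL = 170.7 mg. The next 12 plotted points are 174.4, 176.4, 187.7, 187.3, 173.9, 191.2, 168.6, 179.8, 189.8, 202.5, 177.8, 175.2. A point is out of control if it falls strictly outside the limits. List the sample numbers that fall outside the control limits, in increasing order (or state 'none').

7, 10

Compare each point to [170.7, 195.1]: sample 7 = 168.6 < LCL; sample 10 = 202.5 > UCL.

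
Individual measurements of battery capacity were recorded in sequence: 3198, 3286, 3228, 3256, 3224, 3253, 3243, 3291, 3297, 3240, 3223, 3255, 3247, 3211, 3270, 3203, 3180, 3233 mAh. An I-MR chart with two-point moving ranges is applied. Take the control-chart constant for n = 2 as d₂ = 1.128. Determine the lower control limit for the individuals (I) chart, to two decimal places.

3139.15

X̄ = (3198 + 3286 + 3228 + 3256 + 3224 + 3253 + 3243 + 3291 + 3297 + 3240 + 3223 + 3255 + 3247 + 3211 + 3270 + 3203 + 3180 + 3233) / 18 = 3241.0000
Moving ranges: 88, 58, 28, 32, 29, 10, 48, 6, 57, 17, 32, 8, 36, 59, 67, 23, 53; M̄R̄ = 651.0000 / 17 = 38.2941
LCL = X̄ − 3·M̄R̄/d₂ = 3241.0000 − 3 × 38.2941 / 1.128 = 3139.1539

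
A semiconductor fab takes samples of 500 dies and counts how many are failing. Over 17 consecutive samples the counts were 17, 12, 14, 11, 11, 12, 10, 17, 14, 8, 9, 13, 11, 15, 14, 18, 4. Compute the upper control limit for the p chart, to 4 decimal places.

0.0455

p̄ = Σdᵢ / (k·n) = 210 / (17 × 500) = 0.02471
UCL = p̄ + 3·√(p̄(1−p̄)/n) = 0.02471 + 3 × √(0.02471×0.97529/500) = 0.02471 + 3 × 0.00694 = 0.04553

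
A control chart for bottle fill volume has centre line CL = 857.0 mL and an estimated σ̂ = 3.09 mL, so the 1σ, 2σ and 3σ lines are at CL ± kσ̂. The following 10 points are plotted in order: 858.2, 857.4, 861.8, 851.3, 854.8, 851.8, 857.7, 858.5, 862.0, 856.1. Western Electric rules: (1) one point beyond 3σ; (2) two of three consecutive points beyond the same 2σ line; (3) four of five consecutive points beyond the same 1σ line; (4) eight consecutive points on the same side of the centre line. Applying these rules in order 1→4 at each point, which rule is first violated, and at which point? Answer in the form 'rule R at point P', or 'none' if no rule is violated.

Zone of each point (C = within 1σ̂, B = 1σ̂–2σ̂, A = 2σ̂–3σ̂, * = beyond 3σ̂; sign = side of CL): 1:+C, 2:+C, 3:+B, 4:-B, 5:-C, 6:-B, 7:+C, 8:+C, 9:+B, 10:-C
No rule fires across all 10 points.

none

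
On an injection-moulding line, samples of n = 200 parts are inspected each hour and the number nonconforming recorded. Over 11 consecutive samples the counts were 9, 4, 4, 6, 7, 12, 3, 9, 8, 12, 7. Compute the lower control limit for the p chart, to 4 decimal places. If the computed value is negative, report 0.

p̄ = Σdᵢ / (k·n) = 81 / (11 × 200) = 0.03682
LCL = p̄ − 3·√(p̄(1−p̄)/n) = 0.03682 − 3 × 0.01332 = -0.00313 → 0 (negative, so LCL = 0)

0.0000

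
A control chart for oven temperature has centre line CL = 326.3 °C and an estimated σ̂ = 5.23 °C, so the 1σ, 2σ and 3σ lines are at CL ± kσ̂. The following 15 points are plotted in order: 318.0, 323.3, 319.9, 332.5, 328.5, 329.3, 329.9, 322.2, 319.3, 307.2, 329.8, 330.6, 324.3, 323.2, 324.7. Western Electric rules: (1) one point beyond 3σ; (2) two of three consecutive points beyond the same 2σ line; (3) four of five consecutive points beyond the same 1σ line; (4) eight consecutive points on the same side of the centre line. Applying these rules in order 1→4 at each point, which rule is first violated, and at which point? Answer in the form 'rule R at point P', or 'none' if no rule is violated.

rule 1 at point 10

Zone of each point (C = within 1σ̂, B = 1σ̂–2σ̂, A = 2σ̂–3σ̂, * = beyond 3σ̂; sign = side of CL): 1:-B, 2:-C, 3:-B, 4:+B, 5:+C, 6:+C, 7:+C, 8:-C, 9:-B, 10:-*, 11:+C, 12:+C, 13:-C, 14:-C, 15:-C
Rule 1 (one point beyond the 3σ limits) is satisfied at point 10.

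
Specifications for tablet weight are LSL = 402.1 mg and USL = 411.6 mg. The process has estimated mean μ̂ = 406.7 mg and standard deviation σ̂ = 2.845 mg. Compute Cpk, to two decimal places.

Cpu = (USL − μ̂) / (3σ̂) = (411.6 − 406.7) / (3 × 2.845) = 0.5741; Cpl = (μ̂ − LSL) / (3σ̂) = (406.7 − 402.1) / (3 × 2.845) = 0.5390; Cpk = min(Cpu, Cpl) = 0.5390

0.54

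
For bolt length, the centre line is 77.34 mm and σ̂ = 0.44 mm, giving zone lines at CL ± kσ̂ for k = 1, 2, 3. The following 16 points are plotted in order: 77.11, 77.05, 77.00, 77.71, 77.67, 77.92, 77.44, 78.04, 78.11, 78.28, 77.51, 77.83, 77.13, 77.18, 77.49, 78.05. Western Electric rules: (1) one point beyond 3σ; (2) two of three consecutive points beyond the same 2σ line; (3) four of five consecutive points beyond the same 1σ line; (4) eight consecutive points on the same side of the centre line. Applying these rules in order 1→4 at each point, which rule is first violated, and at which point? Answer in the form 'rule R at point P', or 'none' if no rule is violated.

rule 3 at point 10

Zone of each point (C = within 1σ̂, B = 1σ̂–2σ̂, A = 2σ̂–3σ̂, * = beyond 3σ̂; sign = side of CL): 1:-C, 2:-C, 3:-C, 4:+C, 5:+C, 6:+B, 7:+C, 8:+B, 9:+B, 10:+A, 11:+C, 12:+B, 13:-C, 14:-C, 15:+C, 16:+B
Rule 3 (four of five consecutive points beyond the same 1σ limit) is satisfied at point 10.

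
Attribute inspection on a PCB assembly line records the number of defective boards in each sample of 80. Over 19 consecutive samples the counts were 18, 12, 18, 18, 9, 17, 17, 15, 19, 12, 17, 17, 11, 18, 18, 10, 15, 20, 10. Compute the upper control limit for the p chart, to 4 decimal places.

p̄ = Σdᵢ / (k·n) = 291 / (19 × 80) = 0.19145
UCL = p̄ + 3·√(p̄(1−p̄)/n) = 0.19145 + 3 × √(0.19145×0.80855/80) = 0.19145 + 3 × 0.04399 = 0.32341

0.3234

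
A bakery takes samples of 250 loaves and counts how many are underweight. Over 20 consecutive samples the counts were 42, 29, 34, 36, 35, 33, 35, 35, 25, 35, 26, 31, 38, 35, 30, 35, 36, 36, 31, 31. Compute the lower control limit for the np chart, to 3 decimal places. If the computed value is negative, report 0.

17.262

p̄ = Σdᵢ / (k·n) = 668 / (20 × 250) = 0.13360
LCL = np̄ − 3·√(np̄(1−p̄)) = 33.4000 − 3 × 5.3794 = 17.2619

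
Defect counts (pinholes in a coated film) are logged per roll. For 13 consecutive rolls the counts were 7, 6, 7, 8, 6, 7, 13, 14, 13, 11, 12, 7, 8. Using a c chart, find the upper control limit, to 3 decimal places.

c̄ = (7 + 6 + 7 + 8 + 6 + 7 + 13 + 14 + 13 + 11 + 12 + 7 + 8) / 13 = 119 / 13 = 9.1538
UCL = c̄ + 3√c̄ = 9.1538 + 3 × √9.1538 = 9.1538 + 3 × 3.0255 = 18.2304

18.230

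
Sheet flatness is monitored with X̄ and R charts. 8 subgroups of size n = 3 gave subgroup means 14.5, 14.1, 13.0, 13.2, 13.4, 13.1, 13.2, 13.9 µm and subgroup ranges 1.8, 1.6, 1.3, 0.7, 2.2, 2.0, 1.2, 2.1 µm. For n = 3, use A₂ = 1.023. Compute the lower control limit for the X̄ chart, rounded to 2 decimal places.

11.90

X̄̄ = (14.5 + 14.1 + 13.0 + 13.2 + 13.4 + 13.1 + 13.2 + 13.9) / 8 = 108.4000 / 8 = 13.5500
R̄ = (1.8 + 1.6 + 1.3 + 0.7 + 2.2 + 2.0 + 1.2 + 2.1) / 8 = 12.9000 / 8 = 1.6125
LCL = X̄̄ − A₂·R̄ = 13.5500 − 1.023 × 1.6125 = 11.9004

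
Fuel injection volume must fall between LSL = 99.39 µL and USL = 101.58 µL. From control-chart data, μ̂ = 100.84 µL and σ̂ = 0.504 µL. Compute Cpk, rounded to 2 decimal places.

0.49

Cpu = (USL − μ̂) / (3σ̂) = (101.58 − 100.84) / (3 × 0.504) = 0.4894; Cpl = (μ̂ − LSL) / (3σ̂) = (100.84 − 99.39) / (3 × 0.504) = 0.9590; Cpk = min(Cpu, Cpl) = 0.4894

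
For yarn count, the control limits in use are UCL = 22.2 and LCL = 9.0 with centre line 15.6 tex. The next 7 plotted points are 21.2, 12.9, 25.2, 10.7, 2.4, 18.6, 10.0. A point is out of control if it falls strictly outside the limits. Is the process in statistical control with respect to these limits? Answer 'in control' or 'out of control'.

out of control

Compare each point to [9.0, 22.2]: sample 3 = 25.2 > UCL; sample 5 = 2.4 < LCL.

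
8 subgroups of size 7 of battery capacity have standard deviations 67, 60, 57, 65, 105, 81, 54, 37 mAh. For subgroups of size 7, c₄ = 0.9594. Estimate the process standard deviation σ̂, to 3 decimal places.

s̄ = (67 + 60 + 57 + 65 + 105 + 81 + 54 + 37) / 8 = 65.7500
σ̂ = s̄ / c₄ = 65.7500 / 0.9594 = 68.5324

68.532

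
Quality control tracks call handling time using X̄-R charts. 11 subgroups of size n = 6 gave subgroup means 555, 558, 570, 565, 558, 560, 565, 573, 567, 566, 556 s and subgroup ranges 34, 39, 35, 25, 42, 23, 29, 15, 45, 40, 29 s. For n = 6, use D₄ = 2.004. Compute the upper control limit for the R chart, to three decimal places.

R̄ = (34 + 39 + 35 + 25 + 42 + 23 + 29 + 15 + 45 + 40 + 29) / 11 = 356.0000 / 11 = 32.3636
UCL_R = D₄·R̄ = 2.004 × 32.3636 = 64.8567

64.857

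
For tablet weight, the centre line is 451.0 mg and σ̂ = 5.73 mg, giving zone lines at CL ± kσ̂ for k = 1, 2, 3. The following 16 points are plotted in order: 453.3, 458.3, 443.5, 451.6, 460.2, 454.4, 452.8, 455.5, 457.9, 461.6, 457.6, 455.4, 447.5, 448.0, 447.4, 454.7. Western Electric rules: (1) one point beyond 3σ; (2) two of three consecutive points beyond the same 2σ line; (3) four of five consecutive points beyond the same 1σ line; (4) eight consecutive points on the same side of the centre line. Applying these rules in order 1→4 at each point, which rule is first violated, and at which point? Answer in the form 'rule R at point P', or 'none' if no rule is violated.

Zone of each point (C = within 1σ̂, B = 1σ̂–2σ̂, A = 2σ̂–3σ̂, * = beyond 3σ̂; sign = side of CL): 1:+C, 2:+B, 3:-B, 4:+C, 5:+B, 6:+C, 7:+C, 8:+C, 9:+B, 10:+B, 11:+B, 12:+C, 13:-C, 14:-C, 15:-C, 16:+C
Rule 4 (eight consecutive points on the same side of the centre line) is satisfied at point 11.

rule 4 at point 11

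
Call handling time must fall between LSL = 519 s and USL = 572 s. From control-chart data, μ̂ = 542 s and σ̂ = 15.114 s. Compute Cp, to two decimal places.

Cp = (USL − LSL) / (6σ̂) = (572 − 519) / (6 × 15.114) = 53.0000 / 90.6840 = 0.5844

0.58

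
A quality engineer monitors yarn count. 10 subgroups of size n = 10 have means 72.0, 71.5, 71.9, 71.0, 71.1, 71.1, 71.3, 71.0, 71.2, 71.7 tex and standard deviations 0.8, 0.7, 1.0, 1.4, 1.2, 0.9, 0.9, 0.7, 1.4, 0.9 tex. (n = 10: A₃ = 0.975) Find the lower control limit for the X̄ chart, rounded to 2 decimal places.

70.41

X̄̄ = (72.0 + 71.5 + 71.9 + 71.0 + 71.1 + 71.1 + 71.3 + 71.0 + 71.2 + 71.7) / 10 = 71.3800
s̄ = (0.8 + 0.7 + 1.0 + 1.4 + 1.2 + 0.9 + 0.9 + 0.7 + 1.4 + 0.9) / 10 = 0.9900
LCL = X̄̄ − A₃·s̄ = 71.3800 − 0.975 × 0.9900 = 70.4147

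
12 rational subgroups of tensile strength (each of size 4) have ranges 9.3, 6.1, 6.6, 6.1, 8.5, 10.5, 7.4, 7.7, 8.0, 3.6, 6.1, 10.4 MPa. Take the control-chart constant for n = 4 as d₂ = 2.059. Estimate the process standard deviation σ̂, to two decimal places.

3.65

R̄ = (9.3 + 6.1 + 6.6 + 6.1 + 8.5 + 10.5 + 7.4 + 7.7 + 8.0 + 3.6 + 6.1 + 10.4) / 12 = 7.5250
σ̂ = R̄ / d₂ = 7.5250 / 2.059 = 3.6547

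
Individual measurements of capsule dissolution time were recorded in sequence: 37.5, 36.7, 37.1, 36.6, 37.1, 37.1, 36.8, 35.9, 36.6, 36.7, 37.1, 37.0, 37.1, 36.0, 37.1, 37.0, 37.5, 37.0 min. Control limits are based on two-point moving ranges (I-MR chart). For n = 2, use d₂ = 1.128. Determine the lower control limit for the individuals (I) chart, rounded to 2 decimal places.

X̄ = (37.5 + 36.7 + 37.1 + 36.6 + 37.1 + 37.1 + 36.8 + 35.9 + 36.6 + 36.7 + 37.1 + 37.0 + 37.1 + 36.0 + 37.1 + 37.0 + 37.5 + 37.0) / 18 = 36.8833
Moving ranges: 0.8, 0.4, 0.5, 0.5, 0.0, 0.3, 0.9, 0.7, 0.1, 0.4, 0.1, 0.1, 1.1, 1.1, 0.1, 0.5, 0.5; M̄R̄ = 8.1000 / 17 = 0.4765
LCL = X̄ − 3·M̄R̄/d₂ = 36.8833 − 3 × 0.4765 / 1.128 = 35.6161

35.62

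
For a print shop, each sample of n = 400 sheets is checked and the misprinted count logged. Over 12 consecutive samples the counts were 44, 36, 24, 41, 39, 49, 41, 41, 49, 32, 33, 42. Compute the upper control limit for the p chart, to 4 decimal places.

p̄ = Σdᵢ / (k·n) = 471 / (12 × 400) = 0.09813
UCL = p̄ + 3·√(p̄(1−p̄)/n) = 0.09813 + 3 × √(0.09813×0.90187/400) = 0.09813 + 3 × 0.01487 = 0.14275

0.1427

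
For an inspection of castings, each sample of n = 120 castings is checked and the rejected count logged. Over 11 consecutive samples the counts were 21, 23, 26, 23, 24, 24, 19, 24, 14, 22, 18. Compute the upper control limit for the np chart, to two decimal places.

p̄ = Σdᵢ / (k·n) = 238 / (11 × 120) = 0.18030
UCL = np̄ + 3·√(np̄(1−p̄)) = 21.6364 + 3 × √(21.6364×0.81970) = 21.6364 + 3 × 4.2113 = 34.2703

34.27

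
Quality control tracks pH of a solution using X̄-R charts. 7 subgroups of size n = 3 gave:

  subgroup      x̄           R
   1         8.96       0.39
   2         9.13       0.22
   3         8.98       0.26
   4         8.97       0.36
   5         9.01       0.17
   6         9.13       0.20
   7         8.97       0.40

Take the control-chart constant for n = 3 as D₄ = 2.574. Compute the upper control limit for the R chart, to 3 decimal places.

0.735

R̄ = (0.39 + 0.22 + 0.26 + 0.36 + 0.17 + 0.20 + 0.40) / 7 = 2.0000 / 7 = 0.2857
UCL_R = D₄·R̄ = 2.574 × 0.2857 = 0.7354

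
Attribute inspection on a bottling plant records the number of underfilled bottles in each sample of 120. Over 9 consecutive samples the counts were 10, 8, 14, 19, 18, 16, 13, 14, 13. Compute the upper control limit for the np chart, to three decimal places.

24.402

p̄ = Σdᵢ / (k·n) = 125 / (9 × 120) = 0.11574
UCL = np̄ + 3·√(np̄(1−p̄)) = 13.8889 + 3 × √(13.8889×0.88426) = 13.8889 + 3 × 3.5045 = 24.4023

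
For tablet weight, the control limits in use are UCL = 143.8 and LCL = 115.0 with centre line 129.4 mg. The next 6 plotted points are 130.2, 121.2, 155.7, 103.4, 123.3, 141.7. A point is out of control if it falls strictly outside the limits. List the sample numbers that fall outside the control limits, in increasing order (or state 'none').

3, 4

Compare each point to [115.0, 143.8]: sample 3 = 155.7 > UCL; sample 4 = 103.4 < LCL.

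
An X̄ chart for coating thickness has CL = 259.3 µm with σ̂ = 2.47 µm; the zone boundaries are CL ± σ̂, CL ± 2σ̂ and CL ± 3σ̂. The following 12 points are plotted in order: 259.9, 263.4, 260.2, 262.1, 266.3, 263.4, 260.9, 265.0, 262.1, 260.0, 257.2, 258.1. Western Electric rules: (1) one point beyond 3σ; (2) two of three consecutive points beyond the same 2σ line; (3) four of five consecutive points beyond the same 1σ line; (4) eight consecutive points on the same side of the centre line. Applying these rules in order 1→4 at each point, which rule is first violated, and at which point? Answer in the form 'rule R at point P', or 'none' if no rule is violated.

rule 3 at point 6

Zone of each point (C = within 1σ̂, B = 1σ̂–2σ̂, A = 2σ̂–3σ̂, * = beyond 3σ̂; sign = side of CL): 1:+C, 2:+B, 3:+C, 4:+B, 5:+A, 6:+B, 7:+C, 8:+A, 9:+B, 10:+C, 11:-C, 12:-C
Rule 3 (four of five consecutive points beyond the same 1σ limit) is satisfied at point 6.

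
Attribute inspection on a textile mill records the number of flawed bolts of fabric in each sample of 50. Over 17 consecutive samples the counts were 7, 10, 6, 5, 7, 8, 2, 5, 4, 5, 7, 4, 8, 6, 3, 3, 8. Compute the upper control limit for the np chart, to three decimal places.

p̄ = Σdᵢ / (k·n) = 98 / (17 × 50) = 0.11529
UCL = np̄ + 3·√(np̄(1−p̄)) = 5.7647 + 3 × √(5.7647×0.88471) = 5.7647 + 3 × 2.2583 = 12.5397

12.540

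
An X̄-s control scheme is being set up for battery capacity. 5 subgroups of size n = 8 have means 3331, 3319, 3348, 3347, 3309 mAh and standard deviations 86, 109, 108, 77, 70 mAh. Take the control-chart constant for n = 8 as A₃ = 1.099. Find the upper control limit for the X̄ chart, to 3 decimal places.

X̄̄ = (3331 + 3319 + 3348 + 3347 + 3309) / 5 = 3330.8000
s̄ = (86 + 109 + 108 + 77 + 70) / 5 = 90.0000
UCL = X̄̄ + A₃·s̄ = 3330.8000 + 1.099 × 90.0000 = 3429.7100

3429.710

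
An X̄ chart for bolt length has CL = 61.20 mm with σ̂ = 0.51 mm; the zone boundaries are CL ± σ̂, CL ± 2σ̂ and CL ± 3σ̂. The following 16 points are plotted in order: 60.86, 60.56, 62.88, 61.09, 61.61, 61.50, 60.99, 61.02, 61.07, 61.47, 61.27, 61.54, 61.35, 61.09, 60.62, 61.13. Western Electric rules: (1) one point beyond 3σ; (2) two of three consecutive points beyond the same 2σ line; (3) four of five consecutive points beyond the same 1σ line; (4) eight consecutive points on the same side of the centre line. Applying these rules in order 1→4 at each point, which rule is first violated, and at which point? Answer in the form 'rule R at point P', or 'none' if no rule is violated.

rule 1 at point 3

Zone of each point (C = within 1σ̂, B = 1σ̂–2σ̂, A = 2σ̂–3σ̂, * = beyond 3σ̂; sign = side of CL): 1:-C, 2:-B, 3:+*, 4:-C, 5:+C, 6:+C, 7:-C, 8:-C, 9:-C, 10:+C, 11:+C, 12:+C, 13:+C, 14:-C, 15:-B, 16:-C
Rule 1 (one point beyond the 3σ limits) is satisfied at point 3.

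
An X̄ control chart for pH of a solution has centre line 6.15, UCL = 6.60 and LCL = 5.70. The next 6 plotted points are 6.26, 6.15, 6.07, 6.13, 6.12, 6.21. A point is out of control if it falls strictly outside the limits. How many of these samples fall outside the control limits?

All 6 points lie within [5.70, 6.60].

0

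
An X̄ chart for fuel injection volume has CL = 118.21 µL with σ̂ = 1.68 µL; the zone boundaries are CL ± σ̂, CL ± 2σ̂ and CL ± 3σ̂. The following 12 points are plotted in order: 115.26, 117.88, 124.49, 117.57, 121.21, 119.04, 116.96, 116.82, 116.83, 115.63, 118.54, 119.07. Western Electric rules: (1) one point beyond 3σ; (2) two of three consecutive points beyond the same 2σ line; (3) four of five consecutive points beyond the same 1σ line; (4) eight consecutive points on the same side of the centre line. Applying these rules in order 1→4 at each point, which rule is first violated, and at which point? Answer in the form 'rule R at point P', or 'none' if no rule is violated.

rule 1 at point 3

Zone of each point (C = within 1σ̂, B = 1σ̂–2σ̂, A = 2σ̂–3σ̂, * = beyond 3σ̂; sign = side of CL): 1:-B, 2:-C, 3:+*, 4:-C, 5:+B, 6:+C, 7:-C, 8:-C, 9:-C, 10:-B, 11:+C, 12:+C
Rule 1 (one point beyond the 3σ limits) is satisfied at point 3.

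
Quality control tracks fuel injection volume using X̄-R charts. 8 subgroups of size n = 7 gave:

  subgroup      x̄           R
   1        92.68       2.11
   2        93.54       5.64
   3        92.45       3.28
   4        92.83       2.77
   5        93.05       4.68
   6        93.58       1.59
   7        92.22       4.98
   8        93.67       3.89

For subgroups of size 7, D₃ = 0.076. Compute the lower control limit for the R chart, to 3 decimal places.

0.275

R̄ = (2.11 + 5.64 + 3.28 + 2.77 + 4.68 + 1.59 + 4.98 + 3.89) / 8 = 28.9400 / 8 = 3.6175
LCL_R = D₃·R̄ = 0.076 × 3.6175 = 0.2749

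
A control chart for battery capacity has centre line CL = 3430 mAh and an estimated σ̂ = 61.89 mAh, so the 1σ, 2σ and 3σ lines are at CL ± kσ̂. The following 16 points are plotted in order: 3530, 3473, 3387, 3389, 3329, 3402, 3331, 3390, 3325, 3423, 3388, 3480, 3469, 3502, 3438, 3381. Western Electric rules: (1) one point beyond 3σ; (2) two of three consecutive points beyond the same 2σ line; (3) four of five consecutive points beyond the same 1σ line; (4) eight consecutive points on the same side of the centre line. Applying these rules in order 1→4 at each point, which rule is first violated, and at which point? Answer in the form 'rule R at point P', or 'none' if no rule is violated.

Zone of each point (C = within 1σ̂, B = 1σ̂–2σ̂, A = 2σ̂–3σ̂, * = beyond 3σ̂; sign = side of CL): 1:+B, 2:+C, 3:-C, 4:-C, 5:-B, 6:-C, 7:-B, 8:-C, 9:-B, 10:-C, 11:-C, 12:+C, 13:+C, 14:+B, 15:+C, 16:-C
Rule 4 (eight consecutive points on the same side of the centre line) is satisfied at point 10.

rule 4 at point 10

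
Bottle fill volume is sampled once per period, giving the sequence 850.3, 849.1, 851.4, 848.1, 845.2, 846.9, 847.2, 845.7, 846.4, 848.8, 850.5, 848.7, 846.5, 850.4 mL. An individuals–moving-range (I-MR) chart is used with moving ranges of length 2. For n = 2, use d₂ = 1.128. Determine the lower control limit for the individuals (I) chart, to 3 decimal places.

842.930

X̄ = (850.3 + 849.1 + 851.4 + 848.1 + 845.2 + 846.9 + 847.2 + 845.7 + 846.4 + 848.8 + 850.5 + 848.7 + 846.5 + 850.4) / 14 = 848.2286
Moving ranges: 1.2, 2.3, 3.3, 2.9, 1.7, 0.3, 1.5, 0.7, 2.4, 1.7, 1.8, 2.2, 3.9; M̄R̄ = 25.9000 / 13 = 1.9923
LCL = X̄ − 3·M̄R̄/d₂ = 848.2286 − 3 × 1.9923 / 1.128 = 842.9299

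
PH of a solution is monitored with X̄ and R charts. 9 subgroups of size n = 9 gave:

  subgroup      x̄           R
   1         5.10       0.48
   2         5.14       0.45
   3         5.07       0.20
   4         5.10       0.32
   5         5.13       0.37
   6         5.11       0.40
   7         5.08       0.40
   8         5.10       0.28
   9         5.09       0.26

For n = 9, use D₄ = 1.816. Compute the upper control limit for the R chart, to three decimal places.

0.638

R̄ = (0.48 + 0.45 + 0.20 + 0.32 + 0.37 + 0.40 + 0.40 + 0.28 + 0.26) / 9 = 3.1600 / 9 = 0.3511
UCL_R = D₄·R̄ = 1.816 × 0.3511 = 0.6376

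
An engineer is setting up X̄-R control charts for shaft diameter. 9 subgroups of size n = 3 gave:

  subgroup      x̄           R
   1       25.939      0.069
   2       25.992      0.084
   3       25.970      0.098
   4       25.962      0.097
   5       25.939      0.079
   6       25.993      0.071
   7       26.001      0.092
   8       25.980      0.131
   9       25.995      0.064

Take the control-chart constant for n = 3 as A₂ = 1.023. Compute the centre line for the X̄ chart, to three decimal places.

25.975

X̄̄ = (25.939 + 25.992 + 25.970 + 25.962 + 25.939 + 25.993 + 26.001 + 25.980 + 25.995) / 9 = 233.7710 / 9 = 25.9746
CL = X̄̄ = 25.9746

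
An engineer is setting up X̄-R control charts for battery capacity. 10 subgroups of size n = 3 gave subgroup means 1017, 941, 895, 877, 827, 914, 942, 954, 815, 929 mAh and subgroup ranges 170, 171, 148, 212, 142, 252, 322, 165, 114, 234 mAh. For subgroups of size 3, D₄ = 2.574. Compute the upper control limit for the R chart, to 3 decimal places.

R̄ = (170 + 171 + 148 + 212 + 142 + 252 + 322 + 165 + 114 + 234) / 10 = 1930.0000 / 10 = 193.0000
UCL_R = D₄·R̄ = 2.574 × 193.0000 = 496.7820

496.782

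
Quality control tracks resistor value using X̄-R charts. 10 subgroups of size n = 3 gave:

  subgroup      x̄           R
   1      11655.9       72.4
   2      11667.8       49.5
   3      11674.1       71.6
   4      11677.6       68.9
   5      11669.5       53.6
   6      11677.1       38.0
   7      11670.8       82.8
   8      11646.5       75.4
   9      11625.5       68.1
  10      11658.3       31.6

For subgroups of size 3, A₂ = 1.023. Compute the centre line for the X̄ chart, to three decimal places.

X̄̄ = (11655.9 + 11667.8 + 11674.1 + 11677.6 + 11669.5 + 11677.1 + 11670.8 + 11646.5 + 11625.5 + 11658.3) / 10 = 116623.1000 / 10 = 11662.3100
CL = X̄̄ = 11662.3100

11662.310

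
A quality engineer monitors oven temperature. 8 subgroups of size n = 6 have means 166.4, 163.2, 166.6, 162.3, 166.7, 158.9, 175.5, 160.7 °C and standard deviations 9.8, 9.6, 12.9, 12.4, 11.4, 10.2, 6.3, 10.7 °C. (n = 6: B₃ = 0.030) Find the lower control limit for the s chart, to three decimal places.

s̄ = (9.8 + 9.6 + 12.9 + 12.4 + 11.4 + 10.2 + 6.3 + 10.7) / 8 = 10.4125
LCL_s = B₃·s̄ = 0.030 × 10.4125 = 0.3124

0.312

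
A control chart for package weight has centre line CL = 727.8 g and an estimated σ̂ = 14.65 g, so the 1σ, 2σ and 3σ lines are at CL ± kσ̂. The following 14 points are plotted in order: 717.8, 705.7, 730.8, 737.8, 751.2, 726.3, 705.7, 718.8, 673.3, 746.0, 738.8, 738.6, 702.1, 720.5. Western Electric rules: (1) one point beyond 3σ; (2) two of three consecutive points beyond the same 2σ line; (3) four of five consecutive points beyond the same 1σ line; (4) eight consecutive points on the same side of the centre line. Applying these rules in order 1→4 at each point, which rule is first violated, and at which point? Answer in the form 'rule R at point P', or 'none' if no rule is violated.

rule 1 at point 9

Zone of each point (C = within 1σ̂, B = 1σ̂–2σ̂, A = 2σ̂–3σ̂, * = beyond 3σ̂; sign = side of CL): 1:-C, 2:-B, 3:+C, 4:+C, 5:+B, 6:-C, 7:-B, 8:-C, 9:-*, 10:+B, 11:+C, 12:+C, 13:-B, 14:-C
Rule 1 (one point beyond the 3σ limits) is satisfied at point 9.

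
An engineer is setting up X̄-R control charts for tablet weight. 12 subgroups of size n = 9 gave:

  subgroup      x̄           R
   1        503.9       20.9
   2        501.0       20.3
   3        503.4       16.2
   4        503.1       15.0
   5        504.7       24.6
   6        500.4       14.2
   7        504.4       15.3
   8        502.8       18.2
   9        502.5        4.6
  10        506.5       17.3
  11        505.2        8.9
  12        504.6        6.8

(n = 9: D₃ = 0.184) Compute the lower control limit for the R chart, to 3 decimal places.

2.795

R̄ = (20.9 + 20.3 + 16.2 + 15.0 + 24.6 + 14.2 + 15.3 + 18.2 + 4.6 + 17.3 + 8.9 + 6.8) / 12 = 182.3000 / 12 = 15.1917
LCL_R = D₃·R̄ = 0.184 × 15.1917 = 2.7953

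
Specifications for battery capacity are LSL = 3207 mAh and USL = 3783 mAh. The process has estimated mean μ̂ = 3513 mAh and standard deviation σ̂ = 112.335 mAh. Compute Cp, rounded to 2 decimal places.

0.85

Cp = (USL − LSL) / (6σ̂) = (3783 − 3207) / (6 × 112.335) = 576.0000 / 674.0100 = 0.8546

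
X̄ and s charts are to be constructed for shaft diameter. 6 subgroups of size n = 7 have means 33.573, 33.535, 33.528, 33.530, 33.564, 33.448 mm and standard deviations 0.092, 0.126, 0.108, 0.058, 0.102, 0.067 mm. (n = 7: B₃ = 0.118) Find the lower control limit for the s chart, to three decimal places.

s̄ = (0.092 + 0.126 + 0.108 + 0.058 + 0.102 + 0.067) / 6 = 0.0922
LCL_s = B₃·s̄ = 0.118 × 0.0922 = 0.0109

0.011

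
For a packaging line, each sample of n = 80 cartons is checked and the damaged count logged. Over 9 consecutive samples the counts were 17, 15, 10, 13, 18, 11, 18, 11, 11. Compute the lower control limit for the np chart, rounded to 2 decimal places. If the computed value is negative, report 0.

p̄ = Σdᵢ / (k·n) = 124 / (9 × 80) = 0.17222
LCL = np̄ − 3·√(np̄(1−p̄)) = 13.7778 − 3 × 3.3771 = 3.6464

3.65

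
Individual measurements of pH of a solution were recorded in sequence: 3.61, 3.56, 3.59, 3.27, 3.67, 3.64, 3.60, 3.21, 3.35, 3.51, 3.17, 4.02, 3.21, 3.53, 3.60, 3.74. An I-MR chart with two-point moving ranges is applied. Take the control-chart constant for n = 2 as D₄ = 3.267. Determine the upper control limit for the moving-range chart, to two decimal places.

0.89

Moving ranges: 0.05, 0.03, 0.32, 0.40, 0.03, 0.04, 0.39, 0.14, 0.16, 0.34, 0.85, 0.81, 0.32, 0.07, 0.14; M̄R̄ = 4.0900 / 15 = 0.2727
UCL_MR = D₄·M̄R̄ = 3.267 × 0.2727 = 0.8908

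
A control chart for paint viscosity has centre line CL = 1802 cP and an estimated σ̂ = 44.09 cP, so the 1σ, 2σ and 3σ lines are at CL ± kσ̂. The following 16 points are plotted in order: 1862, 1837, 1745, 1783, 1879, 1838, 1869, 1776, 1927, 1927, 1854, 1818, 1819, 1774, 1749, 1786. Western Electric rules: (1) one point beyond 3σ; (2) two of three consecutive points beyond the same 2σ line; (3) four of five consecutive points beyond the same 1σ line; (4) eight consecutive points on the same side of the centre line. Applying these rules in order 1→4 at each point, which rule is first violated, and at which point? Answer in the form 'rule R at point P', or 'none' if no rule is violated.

Zone of each point (C = within 1σ̂, B = 1σ̂–2σ̂, A = 2σ̂–3σ̂, * = beyond 3σ̂; sign = side of CL): 1:+B, 2:+C, 3:-B, 4:-C, 5:+B, 6:+C, 7:+B, 8:-C, 9:+A, 10:+A, 11:+B, 12:+C, 13:+C, 14:-C, 15:-B, 16:-C
Rule 2 (two of three consecutive points beyond the same 2σ limit) is satisfied at point 10.

rule 2 at point 10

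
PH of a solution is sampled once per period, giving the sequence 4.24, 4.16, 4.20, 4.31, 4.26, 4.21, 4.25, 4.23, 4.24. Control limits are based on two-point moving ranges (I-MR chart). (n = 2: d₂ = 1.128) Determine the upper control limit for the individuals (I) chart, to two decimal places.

4.37

X̄ = (4.24 + 4.16 + 4.20 + 4.31 + 4.26 + 4.21 + 4.25 + 4.23 + 4.24) / 9 = 4.2333
Moving ranges: 0.08, 0.04, 0.11, 0.05, 0.05, 0.04, 0.02, 0.01; M̄R̄ = 0.4000 / 8 = 0.0500
UCL = X̄ + 3·M̄R̄/d₂ = 4.2333 + 3 × 0.0500 / 1.128 = 4.3663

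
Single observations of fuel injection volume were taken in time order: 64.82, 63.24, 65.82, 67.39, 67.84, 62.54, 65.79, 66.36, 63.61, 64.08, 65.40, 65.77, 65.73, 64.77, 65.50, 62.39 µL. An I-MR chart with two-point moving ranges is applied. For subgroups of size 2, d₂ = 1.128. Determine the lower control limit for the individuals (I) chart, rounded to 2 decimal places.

60.62

X̄ = (64.82 + 63.24 + 65.82 + 67.39 + 67.84 + 62.54 + 65.79 + 66.36 + 63.61 + 64.08 + 65.40 + 65.77 + 65.73 + 64.77 + 65.50 + 62.39) / 16 = 65.0656
Moving ranges: 1.58, 2.58, 1.57, 0.45, 5.30, 3.25, 0.57, 2.75, 0.47, 1.32, 0.37, 0.04, 0.96, 0.73, 3.11; M̄R̄ = 25.0500 / 15 = 1.6700
LCL = X̄ − 3·M̄R̄/d₂ = 65.0656 − 3 × 1.6700 / 1.128 = 60.6241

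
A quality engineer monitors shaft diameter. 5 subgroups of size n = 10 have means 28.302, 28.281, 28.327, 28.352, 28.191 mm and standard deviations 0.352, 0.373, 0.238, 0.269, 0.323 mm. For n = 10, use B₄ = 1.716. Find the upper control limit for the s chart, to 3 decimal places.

s̄ = (0.352 + 0.373 + 0.238 + 0.269 + 0.323) / 5 = 0.3110
UCL_s = B₄·s̄ = 1.716 × 0.3110 = 0.5337

0.534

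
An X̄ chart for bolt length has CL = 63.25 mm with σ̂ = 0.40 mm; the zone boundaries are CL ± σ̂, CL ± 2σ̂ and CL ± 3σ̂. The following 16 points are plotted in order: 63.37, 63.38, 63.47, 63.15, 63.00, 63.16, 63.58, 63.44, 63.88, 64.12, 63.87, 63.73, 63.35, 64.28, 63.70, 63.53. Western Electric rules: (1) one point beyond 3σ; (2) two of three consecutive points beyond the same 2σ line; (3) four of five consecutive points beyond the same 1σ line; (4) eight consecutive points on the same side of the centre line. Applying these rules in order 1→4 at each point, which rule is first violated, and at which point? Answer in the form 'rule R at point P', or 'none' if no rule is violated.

rule 3 at point 12

Zone of each point (C = within 1σ̂, B = 1σ̂–2σ̂, A = 2σ̂–3σ̂, * = beyond 3σ̂; sign = side of CL): 1:+C, 2:+C, 3:+C, 4:-C, 5:-C, 6:-C, 7:+C, 8:+C, 9:+B, 10:+A, 11:+B, 12:+B, 13:+C, 14:+A, 15:+B, 16:+C
Rule 3 (four of five consecutive points beyond the same 1σ limit) is satisfied at point 12.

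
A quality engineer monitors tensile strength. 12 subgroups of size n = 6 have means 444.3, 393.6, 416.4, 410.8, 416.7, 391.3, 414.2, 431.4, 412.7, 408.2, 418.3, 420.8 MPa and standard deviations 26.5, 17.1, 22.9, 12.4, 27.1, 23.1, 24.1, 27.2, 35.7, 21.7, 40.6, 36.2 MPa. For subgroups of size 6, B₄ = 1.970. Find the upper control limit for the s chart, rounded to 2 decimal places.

s̄ = (26.5 + 17.1 + 22.9 + 12.4 + 27.1 + 23.1 + 24.1 + 27.2 + 35.7 + 21.7 + 40.6 + 36.2) / 12 = 26.2167
UCL_s = B₄·s̄ = 1.970 × 26.2167 = 51.6468

51.65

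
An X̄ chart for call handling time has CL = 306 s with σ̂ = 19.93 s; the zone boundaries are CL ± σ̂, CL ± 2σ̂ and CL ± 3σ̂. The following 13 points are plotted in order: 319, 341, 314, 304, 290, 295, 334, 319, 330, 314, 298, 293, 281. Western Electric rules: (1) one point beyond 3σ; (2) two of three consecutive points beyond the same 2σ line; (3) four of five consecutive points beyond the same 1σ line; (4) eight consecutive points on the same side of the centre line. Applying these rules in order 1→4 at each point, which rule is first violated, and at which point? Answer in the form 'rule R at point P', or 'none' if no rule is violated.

Zone of each point (C = within 1σ̂, B = 1σ̂–2σ̂, A = 2σ̂–3σ̂, * = beyond 3σ̂; sign = side of CL): 1:+C, 2:+B, 3:+C, 4:-C, 5:-C, 6:-C, 7:+B, 8:+C, 9:+B, 10:+C, 11:-C, 12:-C, 13:-B
No rule fires across all 13 points.

none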